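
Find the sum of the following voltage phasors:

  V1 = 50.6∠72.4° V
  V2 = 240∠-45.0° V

Step 1 — Convert each phasor to rectangular form:
  V1 = 50.6·(cos(72.4°) + j·sin(72.4°)) = 15.3 + j48.23 V
  V2 = 240·(cos(-45.0°) + j·sin(-45.0°)) = 169.7 - j169.7 V
Step 2 — Sum components: V_total = 185 - j121.5 V.
Step 3 — Convert to polar: |V_total| = 221.3 V, ∠V_total = -33.3°.

V_total = 221.3∠-33.3° V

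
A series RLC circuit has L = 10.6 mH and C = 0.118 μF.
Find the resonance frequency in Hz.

Step 1 — Resonance condition Im(Z)=0 gives ω₀ = 1/√(LC).
Step 2 — ω₀ = 1/√(0.0106·1.18e-07) = 2.828e+04 rad/s.
Step 3 — f₀ = ω₀/(2π) = 4500 Hz.

f₀ = 4500 Hz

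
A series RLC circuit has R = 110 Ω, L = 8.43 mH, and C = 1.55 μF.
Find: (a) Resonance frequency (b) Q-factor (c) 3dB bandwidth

Step 1 — Resonance condition Im(Z)=0 gives ω₀ = 1/√(LC).
Step 2 — ω₀ = 1/√(0.00843·1.55e-06) = 8748 rad/s.
Step 3 — f₀ = ω₀/(2π) = 1392 Hz.
Step 4 — Series Q: Q = ω₀L/R = 8748·0.00843/110 = 0.6704.
Step 5 — 3dB bandwidth: Δω = ω₀/Q = 1.305e+04 rad/s; BW = Δω/(2π) = 2077 Hz.

(a) f₀ = 1392 Hz  (b) Q = 0.6704  (c) BW = 2077 Hz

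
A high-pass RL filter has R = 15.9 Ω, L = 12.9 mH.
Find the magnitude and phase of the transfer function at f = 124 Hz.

Step 1 — Angular frequency: ω = 2π·124 = 779.1 rad/s.
Step 2 — Transfer function: H(jω) = jωL/(R + jωL).
Step 3 — Numerator jωL = j·10.05; denominator R + jωL = 15.9 + j10.05.
Step 4 — H = 0.2855 + j0.4516.
Step 5 — Magnitude: |H| = 0.5343 (-5.4 dB); phase: φ = 57.7°.

|H| = 0.5343 (-5.4 dB), φ = 57.7°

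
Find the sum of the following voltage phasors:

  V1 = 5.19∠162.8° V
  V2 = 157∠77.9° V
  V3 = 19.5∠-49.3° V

Step 1 — Convert each phasor to rectangular form:
  V1 = 5.19·(cos(162.8°) + j·sin(162.8°)) = -4.958 + j1.535 V
  V2 = 157·(cos(77.9°) + j·sin(77.9°)) = 32.91 + j153.5 V
  V3 = 19.5·(cos(-49.3°) + j·sin(-49.3°)) = 12.72 - j14.78 V
Step 2 — Sum components: V_total = 40.67 + j140.3 V.
Step 3 — Convert to polar: |V_total| = 146 V, ∠V_total = 73.8°.

V_total = 146∠73.8° V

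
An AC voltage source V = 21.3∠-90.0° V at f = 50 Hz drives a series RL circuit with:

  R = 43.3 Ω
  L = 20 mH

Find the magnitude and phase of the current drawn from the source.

Step 1 — Angular frequency: ω = 2π·f = 2π·50 = 314.2 rad/s.
Step 2 — Component impedances:
  R: Z = R = 43.3 Ω
  L: Z = jωL = j·314.2·0.02 = 0 + j6.283 Ω
Step 3 — Series combination: Z_total = R + L = 43.3 + j6.283 Ω = 43.75∠8.3° Ω.
Step 4 — Source phasor: V = 21.3∠-90.0° V = 0 - j21.3 V.
Step 5 — Ohm's law: I = V / Z_total = (0 - j21.3) / (43.3 + j6.283) = -0.06991 - j0.4818 A.
Step 6 — Convert to polar: |I| = 0.4868 A, ∠I = -98.3°.

I = 0.4868∠-98.3° A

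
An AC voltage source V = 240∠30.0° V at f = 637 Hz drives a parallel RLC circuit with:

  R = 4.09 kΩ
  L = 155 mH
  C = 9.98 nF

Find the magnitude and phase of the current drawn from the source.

Step 1 — Angular frequency: ω = 2π·f = 2π·637 = 4002 rad/s.
Step 2 — Component impedances:
  R: Z = R = 4090 Ω
  L: Z = jωL = j·4002·0.155 = 0 + j620.4 Ω
  C: Z = 1/(jωC) = -j/(ω·C) = 0 - j2.504e+04 Ω
Step 3 — Parallel combination: 1/Z_total = 1/R + 1/L + 1/C; Z_total = 96.6 + j621.1 Ω = 628.6∠81.2° Ω.
Step 4 — Source phasor: V = 240∠30.0° V = 207.8 + j120 V.
Step 5 — Ohm's law: I = V / Z_total = (207.8 + j120) / (96.6 + j621.1) = 0.2395 - j0.2974 A.
Step 6 — Convert to polar: |I| = 0.3818 A, ∠I = -51.2°.

I = 0.3818∠-51.2° A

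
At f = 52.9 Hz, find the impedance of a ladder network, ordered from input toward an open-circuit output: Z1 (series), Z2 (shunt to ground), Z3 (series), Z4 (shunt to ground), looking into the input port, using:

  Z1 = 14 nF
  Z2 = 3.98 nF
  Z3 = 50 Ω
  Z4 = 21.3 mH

Step 1 — Angular frequency: ω = 2π·f = 2π·52.9 = 332.4 rad/s.
Step 2 — Component impedances:
  Z1: Z = 1/(jωC) = -j/(ω·C) = 0 - j2.149e+05 Ω
  Z2: Z = 1/(jωC) = -j/(ω·C) = 0 - j7.559e+05 Ω
  Z3: Z = R = 50 Ω
  Z4: Z = jωL = j·332.4·0.0213 = 0 + j7.08 Ω
Step 3 — Ladder network (open output): work backward from the far end, alternating series and parallel combinations. Z_in = 50 - j2.149e+05 Ω = 2.149e+05∠-90.0° Ω.

Z = 50 - j2.149e+05 Ω = 2.149e+05∠-90.0° Ω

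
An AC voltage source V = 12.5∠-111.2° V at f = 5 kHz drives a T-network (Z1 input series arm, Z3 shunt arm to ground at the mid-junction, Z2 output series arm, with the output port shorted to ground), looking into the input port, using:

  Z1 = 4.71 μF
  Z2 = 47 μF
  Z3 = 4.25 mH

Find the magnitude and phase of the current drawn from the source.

Step 1 — Angular frequency: ω = 2π·f = 2π·5000 = 3.142e+04 rad/s.
Step 2 — Component impedances:
  Z1: Z = 1/(jωC) = -j/(ω·C) = 0 - j6.758 Ω
  Z2: Z = 1/(jωC) = -j/(ω·C) = 0 - j0.6773 Ω
  Z3: Z = jωL = j·3.142e+04·0.00425 = 0 + j133.5 Ω
Step 3 — With the output port shorted to ground, the output series arm Z2 runs from the junction to ground; the shunt arm Z3 also runs from the junction to ground. They appear in parallel: Z3 || Z2 = 0 - j0.6807 Ω.
Step 4 — Series with input arm Z1: Z_in = Z1 + (Z3 || Z2) = 0 - j7.439 Ω = 7.439∠-90.0° Ω.
Step 5 — Source phasor: V = 12.5∠-111.2° V = -4.52 - j11.65 V.
Step 6 — Ohm's law: I = V / Z_total = (-4.52 - j11.65) / (0 - j7.439) = 1.567 - j0.6077 A.
Step 7 — Convert to polar: |I| = 1.68 A, ∠I = -21.2°.

I = 1.68∠-21.2° A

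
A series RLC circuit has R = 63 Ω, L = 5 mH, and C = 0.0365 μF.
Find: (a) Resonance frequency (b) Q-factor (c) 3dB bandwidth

Step 1 — Resonance condition Im(Z)=0 gives ω₀ = 1/√(LC).
Step 2 — ω₀ = 1/√(0.005·3.65e-08) = 7.402e+04 rad/s.
Step 3 — f₀ = ω₀/(2π) = 1.178e+04 Hz.
Step 4 — Series Q: Q = ω₀L/R = 7.402e+04·0.005/63 = 5.875.
Step 5 — 3dB bandwidth: Δω = ω₀/Q = 1.26e+04 rad/s; BW = Δω/(2π) = 2005 Hz.

(a) f₀ = 1.178e+04 Hz  (b) Q = 5.875  (c) BW = 2005 Hz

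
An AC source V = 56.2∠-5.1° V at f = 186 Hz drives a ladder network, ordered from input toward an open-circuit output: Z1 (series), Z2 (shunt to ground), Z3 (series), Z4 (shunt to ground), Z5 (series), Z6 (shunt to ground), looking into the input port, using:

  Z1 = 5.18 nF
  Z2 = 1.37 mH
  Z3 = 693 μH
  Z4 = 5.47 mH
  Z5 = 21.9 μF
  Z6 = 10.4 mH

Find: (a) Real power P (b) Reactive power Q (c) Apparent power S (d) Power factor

Step 1 — Angular frequency: ω = 2π·f = 2π·186 = 1169 rad/s.
Step 2 — Component impedances:
  Z1: Z = 1/(jωC) = -j/(ω·C) = 0 - j1.652e+05 Ω
  Z2: Z = jωL = j·1169·0.00137 = 0 + j1.601 Ω
  Z3: Z = jωL = j·1169·0.000693 = 0 + j0.8099 Ω
  Z4: Z = jωL = j·1169·0.00547 = 0 + j6.393 Ω
  Z5: Z = 1/(jωC) = -j/(ω·C) = 0 - j39.07 Ω
  Z6: Z = jωL = j·1169·0.0104 = 0 + j12.15 Ω
Step 3 — Ladder network (open output): work backward from the far end, alternating series and parallel combinations. Z_in = 0 - j1.652e+05 Ω = 1.652e+05∠-90.0° Ω.
Step 4 — Source phasor: V = 56.2∠-5.1° V = 55.98 - j4.996 V.
Step 5 — Current: I = V / Z = 3.024e-05 + j0.0003389 A = 0.0003402∠84.9° A.
Step 6 — Complex power: S = V·I* = 0 - j0.01912 VA.
Step 7 — Real power: P = Re(S) = 0 W.
Step 8 — Reactive power: Q = Im(S) = -0.01912 VAR.
Step 9 — Apparent power: |S| = 0.01912 VA.
Step 10 — Power factor: PF = P/|S| = 0 (leading).

(a) P = 0 W  (b) Q = -0.01912 VAR  (c) S = 0.01912 VA  (d) PF = 0 (leading)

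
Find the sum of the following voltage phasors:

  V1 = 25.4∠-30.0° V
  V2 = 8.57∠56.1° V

Step 1 — Convert each phasor to rectangular form:
  V1 = 25.4·(cos(-30.0°) + j·sin(-30.0°)) = 22 - j12.7 V
  V2 = 8.57·(cos(56.1°) + j·sin(56.1°)) = 4.78 + j7.113 V
Step 2 — Sum components: V_total = 26.78 - j5.587 V.
Step 3 — Convert to polar: |V_total| = 27.35 V, ∠V_total = -11.8°.

V_total = 27.35∠-11.8° V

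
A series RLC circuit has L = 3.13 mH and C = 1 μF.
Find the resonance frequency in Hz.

Step 1 — Resonance condition Im(Z)=0 gives ω₀ = 1/√(LC).
Step 2 — ω₀ = 1/√(0.00313·1e-06) = 1.787e+04 rad/s.
Step 3 — f₀ = ω₀/(2π) = 2845 Hz.

f₀ = 2845 Hz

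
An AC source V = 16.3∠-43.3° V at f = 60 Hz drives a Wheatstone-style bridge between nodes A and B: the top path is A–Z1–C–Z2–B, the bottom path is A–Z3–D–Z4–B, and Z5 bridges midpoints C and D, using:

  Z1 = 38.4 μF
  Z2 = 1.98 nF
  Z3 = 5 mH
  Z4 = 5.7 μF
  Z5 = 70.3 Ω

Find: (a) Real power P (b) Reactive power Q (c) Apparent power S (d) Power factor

Step 1 — Angular frequency: ω = 2π·f = 2π·60 = 377 rad/s.
Step 2 — Component impedances:
  Z1: Z = 1/(jωC) = -j/(ω·C) = 0 - j69.08 Ω
  Z2: Z = 1/(jωC) = -j/(ω·C) = 0 - j1.34e+06 Ω
  Z3: Z = jωL = j·377·0.005 = 0 + j1.885 Ω
  Z4: Z = 1/(jωC) = -j/(ω·C) = 0 - j465.4 Ω
  Z5: Z = R = 70.3 Ω
Step 3 — Bridge requires nodal analysis (the Z5 bridge couples midpoints C and D, so the two paths cannot be reduced to a simple series/parallel combination). Setting node B to ground and injecting 1 A at node A, the 3-node admittance system at A, C, D solves to V_A = Z_AB = 0.02707 - j463.3 Ω = 463.3∠-90.0° Ω.
Step 4 — Source phasor: V = 16.3∠-43.3° V = 11.86 - j11.18 V.
Step 5 — Current: I = V / Z = 0.02413 + j0.0256 A = 0.03518∠46.7° A.
Step 6 — Complex power: S = V·I* = 3.351e-05 - j0.5735 VA.
Step 7 — Real power: P = Re(S) = 3.351e-05 W.
Step 8 — Reactive power: Q = Im(S) = -0.5735 VAR.
Step 9 — Apparent power: |S| = 0.5735 VA.
Step 10 — Power factor: PF = P/|S| = 5.843e-05 (leading).

(a) P = 3.351e-05 W  (b) Q = -0.5735 VAR  (c) S = 0.5735 VA  (d) PF = 5.843e-05 (leading)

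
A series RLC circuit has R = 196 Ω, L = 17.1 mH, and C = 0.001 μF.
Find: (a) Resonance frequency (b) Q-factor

Step 1 — Resonance condition Im(Z)=0 gives ω₀ = 1/√(LC).
Step 2 — ω₀ = 1/√(0.0171·1e-09) = 2.418e+05 rad/s.
Step 3 — f₀ = ω₀/(2π) = 3.849e+04 Hz.
Step 4 — Series Q: Q = ω₀L/R = 2.418e+05·0.0171/196 = 21.1.

(a) f₀ = 3.849e+04 Hz  (b) Q = 21.1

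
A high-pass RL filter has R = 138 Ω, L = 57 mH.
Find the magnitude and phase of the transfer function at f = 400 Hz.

Step 1 — Angular frequency: ω = 2π·400 = 2513 rad/s.
Step 2 — Transfer function: H(jω) = jωL/(R + jωL).
Step 3 — Numerator jωL = j·143.3; denominator R + jωL = 138 + j143.3.
Step 4 — H = 0.5187 + j0.4997.
Step 5 — Magnitude: |H| = 0.7202 (-2.9 dB); phase: φ = 43.9°.

|H| = 0.7202 (-2.9 dB), φ = 43.9°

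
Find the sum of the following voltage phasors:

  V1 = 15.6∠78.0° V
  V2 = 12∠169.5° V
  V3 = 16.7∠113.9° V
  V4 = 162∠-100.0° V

Step 1 — Convert each phasor to rectangular form:
  V1 = 15.6·(cos(78.0°) + j·sin(78.0°)) = 3.243 + j15.26 V
  V2 = 12·(cos(169.5°) + j·sin(169.5°)) = -11.8 + j2.187 V
  V3 = 16.7·(cos(113.9°) + j·sin(113.9°)) = -6.766 + j15.27 V
  V4 = 162·(cos(-100.0°) + j·sin(-100.0°)) = -28.13 - j159.5 V
Step 2 — Sum components: V_total = -43.45 - j126.8 V.
Step 3 — Convert to polar: |V_total| = 134.1 V, ∠V_total = -108.9°.

V_total = 134.1∠-108.9° V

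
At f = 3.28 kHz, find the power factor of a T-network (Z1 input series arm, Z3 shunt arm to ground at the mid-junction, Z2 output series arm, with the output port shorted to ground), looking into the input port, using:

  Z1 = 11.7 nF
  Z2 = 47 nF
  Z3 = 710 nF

Step 1 — Angular frequency: ω = 2π·f = 2π·3280 = 2.061e+04 rad/s.
Step 2 — Component impedances:
  Z1: Z = 1/(jωC) = -j/(ω·C) = 0 - j4147 Ω
  Z2: Z = 1/(jωC) = -j/(ω·C) = 0 - j1032 Ω
  Z3: Z = 1/(jωC) = -j/(ω·C) = 0 - j68.34 Ω
Step 3 — With the output port shorted to ground, the output series arm Z2 runs from the junction to ground; the shunt arm Z3 also runs from the junction to ground. They appear in parallel: Z3 || Z2 = 0 - j64.1 Ω.
Step 4 — Series with input arm Z1: Z_in = Z1 + (Z3 || Z2) = 0 - j4211 Ω = 4211∠-90.0° Ω.
Step 5 — Power factor: PF = cos(φ) = Re(Z)/|Z| = 0/4211 = 0.
Step 6 — Type: Im(Z) = -4211 ⇒ leading (phase φ = -90.0°).

PF = 0 (leading, φ = -90.0°)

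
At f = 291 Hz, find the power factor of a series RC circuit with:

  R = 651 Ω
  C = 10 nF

Step 1 — Angular frequency: ω = 2π·f = 2π·291 = 1828 rad/s.
Step 2 — Component impedances:
  R: Z = R = 651 Ω
  C: Z = 1/(jωC) = -j/(ω·C) = 0 - j5.469e+04 Ω
Step 3 — Series combination: Z_total = R + C = 651 - j5.469e+04 Ω = 5.47e+04∠-89.3° Ω.
Step 4 — Power factor: PF = cos(φ) = Re(Z)/|Z| = 651/5.47e+04 = 0.0119.
Step 5 — Type: Im(Z) = -5.469e+04 ⇒ leading (phase φ = -89.3°).

PF = 0.0119 (leading, φ = -89.3°)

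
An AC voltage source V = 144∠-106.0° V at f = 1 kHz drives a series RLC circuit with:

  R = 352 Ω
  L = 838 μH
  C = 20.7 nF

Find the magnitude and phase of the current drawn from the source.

Step 1 — Angular frequency: ω = 2π·f = 2π·1000 = 6283 rad/s.
Step 2 — Component impedances:
  R: Z = R = 352 Ω
  L: Z = jωL = j·6283·0.000838 = 0 + j5.265 Ω
  C: Z = 1/(jωC) = -j/(ω·C) = 0 - j7689 Ω
Step 3 — Series combination: Z_total = R + L + C = 352 - j7683 Ω = 7691∠-87.4° Ω.
Step 4 — Source phasor: V = 144∠-106.0° V = -39.69 - j138.4 V.
Step 5 — Ohm's law: I = V / Z_total = (-39.69 - j138.4) / (352 - j7683) = 0.01774 - j0.005979 A.
Step 6 — Convert to polar: |I| = 0.01872 A, ∠I = -18.6°.

I = 0.01872∠-18.6° A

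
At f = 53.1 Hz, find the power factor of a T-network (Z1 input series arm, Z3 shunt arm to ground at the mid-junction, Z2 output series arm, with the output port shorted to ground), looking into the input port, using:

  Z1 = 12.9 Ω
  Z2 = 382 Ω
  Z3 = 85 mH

Step 1 — Angular frequency: ω = 2π·f = 2π·53.1 = 333.6 rad/s.
Step 2 — Component impedances:
  Z1: Z = R = 12.9 Ω
  Z2: Z = R = 382 Ω
  Z3: Z = jωL = j·333.6·0.085 = 0 + j28.36 Ω
Step 3 — With the output port shorted to ground, the output series arm Z2 runs from the junction to ground; the shunt arm Z3 also runs from the junction to ground. They appear in parallel: Z3 || Z2 = 2.094 + j28.2 Ω.
Step 4 — Series with input arm Z1: Z_in = Z1 + (Z3 || Z2) = 14.99 + j28.2 Ω = 31.94∠62.0° Ω.
Step 5 — Power factor: PF = cos(φ) = Re(Z)/|Z| = 14.994/31.942 = 0.4694.
Step 6 — Type: Im(Z) = 28.2 ⇒ lagging (phase φ = 62.0°).

PF = 0.4694 (lagging, φ = 62.0°)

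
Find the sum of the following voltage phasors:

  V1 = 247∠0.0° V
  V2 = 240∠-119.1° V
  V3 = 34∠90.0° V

Step 1 — Convert each phasor to rectangular form:
  V1 = 247·(cos(0.0°) + j·sin(0.0°)) = 247 V
  V2 = 240·(cos(-119.1°) + j·sin(-119.1°)) = -116.7 - j209.7 V
  V3 = 34·(cos(90.0°) + j·sin(90.0°)) = 0 + j34 V
Step 2 — Sum components: V_total = 130.3 - j175.7 V.
Step 3 — Convert to polar: |V_total| = 218.7 V, ∠V_total = -53.4°.

V_total = 218.7∠-53.4° V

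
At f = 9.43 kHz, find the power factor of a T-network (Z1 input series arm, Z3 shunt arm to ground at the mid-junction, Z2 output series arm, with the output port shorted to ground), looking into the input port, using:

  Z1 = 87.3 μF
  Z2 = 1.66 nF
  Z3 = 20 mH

Step 1 — Angular frequency: ω = 2π·f = 2π·9430 = 5.925e+04 rad/s.
Step 2 — Component impedances:
  Z1: Z = 1/(jωC) = -j/(ω·C) = 0 - j0.1933 Ω
  Z2: Z = 1/(jωC) = -j/(ω·C) = 0 - j1.017e+04 Ω
  Z3: Z = jωL = j·5.925e+04·0.02 = 0 + j1185 Ω
Step 3 — With the output port shorted to ground, the output series arm Z2 runs from the junction to ground; the shunt arm Z3 also runs from the junction to ground. They appear in parallel: Z3 || Z2 = 0 + j1341 Ω.
Step 4 — Series with input arm Z1: Z_in = Z1 + (Z3 || Z2) = 0 + j1341 Ω = 1341∠90.0° Ω.
Step 5 — Power factor: PF = cos(φ) = Re(Z)/|Z| = 0/1341 = 0.
Step 6 — Type: Im(Z) = 1341 ⇒ lagging (phase φ = 90.0°).

PF = 0 (lagging, φ = 90.0°)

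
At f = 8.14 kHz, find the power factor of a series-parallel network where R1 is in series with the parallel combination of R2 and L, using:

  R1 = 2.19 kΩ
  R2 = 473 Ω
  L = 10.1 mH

Step 1 — Angular frequency: ω = 2π·f = 2π·8140 = 5.115e+04 rad/s.
Step 2 — Component impedances:
  R1: Z = R = 2190 Ω
  R2: Z = R = 473 Ω
  L: Z = jωL = j·5.115e+04·0.0101 = 0 + j516.6 Ω
Step 3 — Parallel branch: R2 || L = 1/(1/R2 + 1/L) = 257.3 + j235.6 Ω.
Step 4 — Series with R1: Z_total = R1 + (R2 || L) = 2447 + j235.6 Ω = 2459∠5.5° Ω.
Step 5 — Power factor: PF = cos(φ) = Re(Z)/|Z| = 2447.3/2458.6 = 0.9954.
Step 6 — Type: Im(Z) = 235.6 ⇒ lagging (phase φ = 5.5°).

PF = 0.9954 (lagging, φ = 5.5°)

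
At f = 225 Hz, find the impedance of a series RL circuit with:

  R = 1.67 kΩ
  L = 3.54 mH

Step 1 — Angular frequency: ω = 2π·f = 2π·225 = 1414 rad/s.
Step 2 — Component impedances:
  R: Z = R = 1670 Ω
  L: Z = jωL = j·1414·0.00354 = 0 + j5.005 Ω
Step 3 — Series combination: Z_total = R + L = 1670 + j5.005 Ω = 1670∠0.2° Ω.

Z = 1670 + j5.005 Ω = 1670∠0.2° Ω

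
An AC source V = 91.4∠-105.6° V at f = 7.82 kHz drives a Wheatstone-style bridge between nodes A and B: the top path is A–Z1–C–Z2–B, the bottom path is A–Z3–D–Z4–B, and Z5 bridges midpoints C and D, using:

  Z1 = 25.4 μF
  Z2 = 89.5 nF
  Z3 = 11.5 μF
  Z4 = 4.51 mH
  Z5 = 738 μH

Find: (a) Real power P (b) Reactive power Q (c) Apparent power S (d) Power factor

Step 1 — Angular frequency: ω = 2π·f = 2π·7820 = 4.913e+04 rad/s.
Step 2 — Component impedances:
  Z1: Z = 1/(jωC) = -j/(ω·C) = 0 - j0.8013 Ω
  Z2: Z = 1/(jωC) = -j/(ω·C) = 0 - j227.4 Ω
  Z3: Z = 1/(jωC) = -j/(ω·C) = 0 - j1.77 Ω
  Z4: Z = jωL = j·4.913e+04·0.00451 = 0 + j221.6 Ω
  Z5: Z = jωL = j·4.913e+04·0.000738 = 0 + j36.26 Ω
Step 3 — Bridge requires nodal analysis (the Z5 bridge couples midpoints C and D, so the two paths cannot be reduced to a simple series/parallel combination). Setting node B to ground and injecting 1 A at node A, the 3-node admittance system at A, C, D solves to V_A = Z_AB = 0 + j5851 Ω = 5851∠90.0° Ω.
Step 4 — Source phasor: V = 91.4∠-105.6° V = -24.58 - j88.03 V.
Step 5 — Current: I = V / Z = -0.01505 + j0.004201 A = 0.01562∠164.4° A.
Step 6 — Complex power: S = V·I* = 0 + j1.428 VA.
Step 7 — Real power: P = Re(S) = 0 W.
Step 8 — Reactive power: Q = Im(S) = 1.428 VAR.
Step 9 — Apparent power: |S| = 1.428 VA.
Step 10 — Power factor: PF = P/|S| = 0 (lagging).

(a) P = 0 W  (b) Q = 1.428 VAR  (c) S = 1.428 VA  (d) PF = 0 (lagging)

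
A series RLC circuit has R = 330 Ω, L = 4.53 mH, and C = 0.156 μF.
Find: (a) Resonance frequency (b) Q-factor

Step 1 — Resonance condition Im(Z)=0 gives ω₀ = 1/√(LC).
Step 2 — ω₀ = 1/√(0.00453·1.56e-07) = 3.762e+04 rad/s.
Step 3 — f₀ = ω₀/(2π) = 5987 Hz.
Step 4 — Series Q: Q = ω₀L/R = 3.762e+04·0.00453/330 = 0.5164.

(a) f₀ = 5987 Hz  (b) Q = 0.5164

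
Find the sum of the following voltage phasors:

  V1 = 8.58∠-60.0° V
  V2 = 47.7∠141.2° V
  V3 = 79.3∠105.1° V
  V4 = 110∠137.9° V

Step 1 — Convert each phasor to rectangular form:
  V1 = 8.58·(cos(-60.0°) + j·sin(-60.0°)) = 4.29 - j7.43 V
  V2 = 47.7·(cos(141.2°) + j·sin(141.2°)) = -37.17 + j29.89 V
  V3 = 79.3·(cos(105.1°) + j·sin(105.1°)) = -20.66 + j76.56 V
  V4 = 110·(cos(137.9°) + j·sin(137.9°)) = -81.62 + j73.75 V
Step 2 — Sum components: V_total = -135.2 + j172.8 V.
Step 3 — Convert to polar: |V_total| = 219.4 V, ∠V_total = 128.0°.

V_total = 219.4∠128.0° V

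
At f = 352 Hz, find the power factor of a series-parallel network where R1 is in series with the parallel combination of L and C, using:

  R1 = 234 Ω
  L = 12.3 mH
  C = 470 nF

Step 1 — Angular frequency: ω = 2π·f = 2π·352 = 2212 rad/s.
Step 2 — Component impedances:
  R1: Z = R = 234 Ω
  L: Z = jωL = j·2212·0.0123 = 0 + j27.2 Ω
  C: Z = 1/(jωC) = -j/(ω·C) = 0 - j962 Ω
Step 3 — Parallel branch: L || C = 1/(1/L + 1/C) = 0 + j28 Ω.
Step 4 — Series with R1: Z_total = R1 + (L || C) = 234 + j28 Ω = 235.7∠6.8° Ω.
Step 5 — Power factor: PF = cos(φ) = Re(Z)/|Z| = 234/235.67 = 0.9929.
Step 6 — Type: Im(Z) = 28 ⇒ lagging (phase φ = 6.8°).

PF = 0.9929 (lagging, φ = 6.8°)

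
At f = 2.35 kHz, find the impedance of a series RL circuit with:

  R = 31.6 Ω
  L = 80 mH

Step 1 — Angular frequency: ω = 2π·f = 2π·2350 = 1.477e+04 rad/s.
Step 2 — Component impedances:
  R: Z = R = 31.6 Ω
  L: Z = jωL = j·1.477e+04·0.08 = 0 + j1181 Ω
Step 3 — Series combination: Z_total = R + L = 31.6 + j1181 Ω = 1182∠88.5° Ω.

Z = 31.6 + j1181 Ω = 1182∠88.5° Ω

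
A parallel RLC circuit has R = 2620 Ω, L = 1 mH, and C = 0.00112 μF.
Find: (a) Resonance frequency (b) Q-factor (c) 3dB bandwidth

Step 1 — Resonance: ω₀ = 1/√(LC) = 1/√(0.001·1.12e-09) = 9.449e+05 rad/s.
Step 2 — f₀ = ω₀/(2π) = 1.504e+05 Hz.
Step 3 — Parallel Q: Q = R/(ω₀L) = 2620/(9.449e+05·0.001) = 2.773.
Step 4 — Bandwidth: Δω = ω₀/Q = 3.408e+05 rad/s; BW = Δω/(2π) = 5.424e+04 Hz.

(a) f₀ = 1.504e+05 Hz  (b) Q = 2.773  (c) BW = 5.424e+04 Hz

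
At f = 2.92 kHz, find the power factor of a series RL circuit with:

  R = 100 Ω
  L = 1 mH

Step 1 — Angular frequency: ω = 2π·f = 2π·2920 = 1.835e+04 rad/s.
Step 2 — Component impedances:
  R: Z = R = 100 Ω
  L: Z = jωL = j·1.835e+04·0.001 = 0 + j18.35 Ω
Step 3 — Series combination: Z_total = R + L = 100 + j18.35 Ω = 101.7∠10.4° Ω.
Step 4 — Power factor: PF = cos(φ) = Re(Z)/|Z| = 100/101.67 = 0.9836.
Step 5 — Type: Im(Z) = 18.35 ⇒ lagging (phase φ = 10.4°).

PF = 0.9836 (lagging, φ = 10.4°)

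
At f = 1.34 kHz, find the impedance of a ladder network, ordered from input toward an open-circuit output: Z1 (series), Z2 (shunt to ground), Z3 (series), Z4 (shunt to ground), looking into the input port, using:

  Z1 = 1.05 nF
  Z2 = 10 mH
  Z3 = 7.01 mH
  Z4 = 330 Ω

Step 1 — Angular frequency: ω = 2π·f = 2π·1340 = 8419 rad/s.
Step 2 — Component impedances:
  Z1: Z = 1/(jωC) = -j/(ω·C) = 0 - j1.131e+05 Ω
  Z2: Z = jωL = j·8419·0.01 = 0 + j84.19 Ω
  Z3: Z = jωL = j·8419·0.00701 = 0 + j59.02 Ω
  Z4: Z = R = 330 Ω
Step 3 — Ladder network (open output): work backward from the far end, alternating series and parallel combinations. Z_in = 18.08 - j1.13e+05 Ω = 1.13e+05∠-90.0° Ω.

Z = 18.08 - j1.13e+05 Ω = 1.13e+05∠-90.0° Ω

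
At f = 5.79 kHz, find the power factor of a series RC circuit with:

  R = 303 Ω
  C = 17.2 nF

Step 1 — Angular frequency: ω = 2π·f = 2π·5790 = 3.638e+04 rad/s.
Step 2 — Component impedances:
  R: Z = R = 303 Ω
  C: Z = 1/(jωC) = -j/(ω·C) = 0 - j1598 Ω
Step 3 — Series combination: Z_total = R + C = 303 - j1598 Ω = 1627∠-79.3° Ω.
Step 4 — Power factor: PF = cos(φ) = Re(Z)/|Z| = 303/1626.6 = 0.1863.
Step 5 — Type: Im(Z) = -1598 ⇒ leading (phase φ = -79.3°).

PF = 0.1863 (leading, φ = -79.3°)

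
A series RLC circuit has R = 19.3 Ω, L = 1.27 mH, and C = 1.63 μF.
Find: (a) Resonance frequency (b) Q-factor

Step 1 — Resonance condition Im(Z)=0 gives ω₀ = 1/√(LC).
Step 2 — ω₀ = 1/√(0.00127·1.63e-06) = 2.198e+04 rad/s.
Step 3 — f₀ = ω₀/(2π) = 3498 Hz.
Step 4 — Series Q: Q = ω₀L/R = 2.198e+04·0.00127/19.3 = 1.446.

(a) f₀ = 3498 Hz  (b) Q = 1.446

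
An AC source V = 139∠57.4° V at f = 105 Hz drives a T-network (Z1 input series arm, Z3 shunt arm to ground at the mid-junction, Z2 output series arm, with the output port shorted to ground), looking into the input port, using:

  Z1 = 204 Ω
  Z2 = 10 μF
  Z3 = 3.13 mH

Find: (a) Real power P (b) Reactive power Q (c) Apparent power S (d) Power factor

Step 1 — Angular frequency: ω = 2π·f = 2π·105 = 659.7 rad/s.
Step 2 — Component impedances:
  Z1: Z = R = 204 Ω
  Z2: Z = 1/(jωC) = -j/(ω·C) = 0 - j151.6 Ω
  Z3: Z = jωL = j·659.7·0.00313 = 0 + j2.065 Ω
Step 3 — With the output port shorted to ground, the output series arm Z2 runs from the junction to ground; the shunt arm Z3 also runs from the junction to ground. They appear in parallel: Z3 || Z2 = 0 + j2.093 Ω.
Step 4 — Series with input arm Z1: Z_in = Z1 + (Z3 || Z2) = 204 + j2.093 Ω = 204∠0.6° Ω.
Step 5 — Source phasor: V = 139∠57.4° V = 74.89 + j117.1 V.
Step 6 — Current: I = V / Z = 0.373 + j0.5702 A = 0.6813∠56.8° A.
Step 7 — Complex power: S = V·I* = 94.7 + j0.9718 VA.
Step 8 — Real power: P = Re(S) = 94.7 W.
Step 9 — Reactive power: Q = Im(S) = 0.9718 VAR.
Step 10 — Apparent power: |S| = 94.71 VA.
Step 11 — Power factor: PF = P/|S| = 0.9999 (lagging).

(a) P = 94.7 W  (b) Q = 0.9718 VAR  (c) S = 94.71 VA  (d) PF = 0.9999 (lagging)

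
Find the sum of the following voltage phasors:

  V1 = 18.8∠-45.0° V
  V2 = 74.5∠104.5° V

Step 1 — Convert each phasor to rectangular form:
  V1 = 18.8·(cos(-45.0°) + j·sin(-45.0°)) = 13.29 - j13.29 V
  V2 = 74.5·(cos(104.5°) + j·sin(104.5°)) = -18.65 + j72.13 V
Step 2 — Sum components: V_total = -5.36 + j58.83 V.
Step 3 — Convert to polar: |V_total| = 59.08 V, ∠V_total = 95.2°.

V_total = 59.08∠95.2° V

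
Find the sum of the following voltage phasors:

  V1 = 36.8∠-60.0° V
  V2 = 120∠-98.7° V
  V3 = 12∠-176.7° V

Step 1 — Convert each phasor to rectangular form:
  V1 = 36.8·(cos(-60.0°) + j·sin(-60.0°)) = 18.4 - j31.87 V
  V2 = 120·(cos(-98.7°) + j·sin(-98.7°)) = -18.15 - j118.6 V
  V3 = 12·(cos(-176.7°) + j·sin(-176.7°)) = -11.98 - j0.6908 V
Step 2 — Sum components: V_total = -11.73 - j151.2 V.
Step 3 — Convert to polar: |V_total| = 151.6 V, ∠V_total = -94.4°.

V_total = 151.6∠-94.4° V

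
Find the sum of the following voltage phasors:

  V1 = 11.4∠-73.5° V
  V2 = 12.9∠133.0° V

Step 1 — Convert each phasor to rectangular form:
  V1 = 11.4·(cos(-73.5°) + j·sin(-73.5°)) = 3.238 - j10.93 V
  V2 = 12.9·(cos(133.0°) + j·sin(133.0°)) = -8.798 + j9.434 V
Step 2 — Sum components: V_total = -5.56 - j1.496 V.
Step 3 — Convert to polar: |V_total| = 5.758 V, ∠V_total = -164.9°.

V_total = 5.758∠-164.9° V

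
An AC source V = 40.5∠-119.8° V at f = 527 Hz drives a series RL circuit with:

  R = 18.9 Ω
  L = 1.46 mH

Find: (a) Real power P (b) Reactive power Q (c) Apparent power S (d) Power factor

Step 1 — Angular frequency: ω = 2π·f = 2π·527 = 3311 rad/s.
Step 2 — Component impedances:
  R: Z = R = 18.9 Ω
  L: Z = jωL = j·3311·0.00146 = 0 + j4.834 Ω
Step 3 — Series combination: Z_total = R + L = 18.9 + j4.834 Ω = 19.51∠14.3° Ω.
Step 4 — Source phasor: V = 40.5∠-119.8° V = -20.13 - j35.14 V.
Step 5 — Current: I = V / Z = -1.446 - j1.49 A = 2.076∠-134.1° A.
Step 6 — Complex power: S = V·I* = 81.46 + j20.84 VA.
Step 7 — Real power: P = Re(S) = 81.46 W.
Step 8 — Reactive power: Q = Im(S) = 20.84 VAR.
Step 9 — Apparent power: |S| = 84.08 VA.
Step 10 — Power factor: PF = P/|S| = 0.9688 (lagging).

(a) P = 81.46 W  (b) Q = 20.84 VAR  (c) S = 84.08 VA  (d) PF = 0.9688 (lagging)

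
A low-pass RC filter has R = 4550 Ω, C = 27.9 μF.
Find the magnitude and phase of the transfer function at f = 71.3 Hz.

Step 1 — Angular frequency: ω = 2π·71.3 = 448 rad/s.
Step 2 — Transfer function: H(jω) = 1/(1 + jωRC).
Step 3 — Denominator: 1 + jωRC = 1 + j·448·4550·2.79e-05 = 1 + j56.87.
Step 4 — H = 0.0003091 - j0.01758.
Step 5 — Magnitude: |H| = 0.01758 (-35.1 dB); phase: φ = -89.0°.

|H| = 0.01758 (-35.1 dB), φ = -89.0°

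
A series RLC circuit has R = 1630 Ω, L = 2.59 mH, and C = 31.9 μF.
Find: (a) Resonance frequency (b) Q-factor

Step 1 — Resonance condition Im(Z)=0 gives ω₀ = 1/√(LC).
Step 2 — ω₀ = 1/√(0.00259·3.19e-05) = 3479 rad/s.
Step 3 — f₀ = ω₀/(2π) = 553.7 Hz.
Step 4 — Series Q: Q = ω₀L/R = 3479·0.00259/1630 = 0.005528.

(a) f₀ = 553.7 Hz  (b) Q = 0.005528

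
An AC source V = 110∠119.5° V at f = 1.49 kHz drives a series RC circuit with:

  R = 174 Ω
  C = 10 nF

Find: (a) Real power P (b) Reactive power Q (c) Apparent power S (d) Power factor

Step 1 — Angular frequency: ω = 2π·f = 2π·1490 = 9362 rad/s.
Step 2 — Component impedances:
  R: Z = R = 174 Ω
  C: Z = 1/(jωC) = -j/(ω·C) = 0 - j1.068e+04 Ω
Step 3 — Series combination: Z_total = R + C = 174 - j1.068e+04 Ω = 1.068e+04∠-89.1° Ω.
Step 4 — Source phasor: V = 110∠119.5° V = -54.17 + j95.74 V.
Step 5 — Current: I = V / Z = -0.009043 - j0.004924 A = 0.0103∠-151.4° A.
Step 6 — Complex power: S = V·I* = 0.01845 - j1.132 VA.
Step 7 — Real power: P = Re(S) = 0.01845 W.
Step 8 — Reactive power: Q = Im(S) = -1.132 VAR.
Step 9 — Apparent power: |S| = 1.133 VA.
Step 10 — Power factor: PF = P/|S| = 0.01629 (leading).

(a) P = 0.01845 W  (b) Q = -1.132 VAR  (c) S = 1.133 VA  (d) PF = 0.01629 (leading)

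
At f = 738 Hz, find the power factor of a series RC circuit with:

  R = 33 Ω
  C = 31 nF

Step 1 — Angular frequency: ω = 2π·f = 2π·738 = 4637 rad/s.
Step 2 — Component impedances:
  R: Z = R = 33 Ω
  C: Z = 1/(jωC) = -j/(ω·C) = 0 - j6957 Ω
Step 3 — Series combination: Z_total = R + C = 33 - j6957 Ω = 6957∠-89.7° Ω.
Step 4 — Power factor: PF = cos(φ) = Re(Z)/|Z| = 33/6956.8 = 0.004744.
Step 5 — Type: Im(Z) = -6957 ⇒ leading (phase φ = -89.7°).

PF = 0.004744 (leading, φ = -89.7°)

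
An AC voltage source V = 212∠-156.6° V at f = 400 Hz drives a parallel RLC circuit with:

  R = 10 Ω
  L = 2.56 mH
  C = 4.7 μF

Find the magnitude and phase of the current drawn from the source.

Step 1 — Angular frequency: ω = 2π·f = 2π·400 = 2513 rad/s.
Step 2 — Component impedances:
  R: Z = R = 10 Ω
  L: Z = jωL = j·2513·0.00256 = 0 + j6.434 Ω
  C: Z = 1/(jωC) = -j/(ω·C) = 0 - j84.66 Ω
Step 3 — Parallel combination: 1/Z_total = 1/R + 1/L + 1/C; Z_total = 3.265 + j4.689 Ω = 5.714∠55.1° Ω.
Step 4 — Source phasor: V = 212∠-156.6° V = -194.6 - j84.2 V.
Step 5 — Ohm's law: I = V / Z_total = (-194.6 - j84.2) / (3.265 + j4.689) = -31.55 + j19.52 A.
Step 6 — Convert to polar: |I| = 37.1 A, ∠I = 148.3°.

I = 37.1∠148.3° A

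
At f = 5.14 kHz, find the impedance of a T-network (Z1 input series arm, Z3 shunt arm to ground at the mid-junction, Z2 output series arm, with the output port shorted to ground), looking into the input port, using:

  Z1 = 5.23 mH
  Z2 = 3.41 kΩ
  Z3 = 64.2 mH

Step 1 — Angular frequency: ω = 2π·f = 2π·5140 = 3.23e+04 rad/s.
Step 2 — Component impedances:
  Z1: Z = jωL = j·3.23e+04·0.00523 = 0 + j168.9 Ω
  Z2: Z = R = 3410 Ω
  Z3: Z = jωL = j·3.23e+04·0.0642 = 0 + j2073 Ω
Step 3 — With the output port shorted to ground, the output series arm Z2 runs from the junction to ground; the shunt arm Z3 also runs from the junction to ground. They appear in parallel: Z3 || Z2 = 920.4 + j1514 Ω.
Step 4 — Series with input arm Z1: Z_in = Z1 + (Z3 || Z2) = 920.4 + j1683 Ω = 1918∠61.3° Ω.

Z = 920.4 + j1683 Ω = 1918∠61.3° Ω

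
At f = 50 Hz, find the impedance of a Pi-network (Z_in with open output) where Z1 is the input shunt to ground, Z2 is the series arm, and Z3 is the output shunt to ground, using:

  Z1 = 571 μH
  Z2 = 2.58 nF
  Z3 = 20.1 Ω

Step 1 — Angular frequency: ω = 2π·f = 2π·50 = 314.2 rad/s.
Step 2 — Component impedances:
  Z1: Z = jωL = j·314.2·0.000571 = 0 + j0.1794 Ω
  Z2: Z = 1/(jωC) = -j/(ω·C) = 0 - j1.234e+06 Ω
  Z3: Z = R = 20.1 Ω
Step 3 — With open output, the series arm Z2 and the output shunt Z3 appear in series to ground: Z2 + Z3 = 20.1 - j1.234e+06 Ω.
Step 4 — Parallel with input shunt Z1: Z_in = Z1 || (Z2 + Z3) = 0 + j0.1794 Ω = 0.1794∠90.0° Ω.

Z = 0 + j0.1794 Ω = 0.1794∠90.0° Ω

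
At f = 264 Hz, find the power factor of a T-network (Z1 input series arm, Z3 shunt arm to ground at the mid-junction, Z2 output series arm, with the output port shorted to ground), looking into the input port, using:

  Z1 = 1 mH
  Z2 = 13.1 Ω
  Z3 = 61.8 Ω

Step 1 — Angular frequency: ω = 2π·f = 2π·264 = 1659 rad/s.
Step 2 — Component impedances:
  Z1: Z = jωL = j·1659·0.001 = 0 + j1.659 Ω
  Z2: Z = R = 13.1 Ω
  Z3: Z = R = 61.8 Ω
Step 3 — With the output port shorted to ground, the output series arm Z2 runs from the junction to ground; the shunt arm Z3 also runs from the junction to ground. They appear in parallel: Z3 || Z2 = 10.81 Ω.
Step 4 — Series with input arm Z1: Z_in = Z1 + (Z3 || Z2) = 10.81 + j1.659 Ω = 10.94∠8.7° Ω.
Step 5 — Power factor: PF = cos(φ) = Re(Z)/|Z| = 10.8088/10.9354 = 0.9884.
Step 6 — Type: Im(Z) = 1.659 ⇒ lagging (phase φ = 8.7°).

PF = 0.9884 (lagging, φ = 8.7°)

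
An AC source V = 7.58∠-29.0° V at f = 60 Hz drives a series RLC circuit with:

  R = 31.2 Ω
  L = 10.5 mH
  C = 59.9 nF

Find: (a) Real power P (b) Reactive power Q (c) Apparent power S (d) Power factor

Step 1 — Angular frequency: ω = 2π·f = 2π·60 = 377 rad/s.
Step 2 — Component impedances:
  R: Z = R = 31.2 Ω
  L: Z = jωL = j·377·0.0105 = 0 + j3.958 Ω
  C: Z = 1/(jωC) = -j/(ω·C) = 0 - j4.428e+04 Ω
Step 3 — Series combination: Z_total = R + L + C = 31.2 - j4.428e+04 Ω = 4.428e+04∠-90.0° Ω.
Step 4 — Source phasor: V = 7.58∠-29.0° V = 6.63 - j3.675 V.
Step 5 — Current: I = V / Z = 8.31e-05 + j0.0001497 A = 0.0001712∠61.0° A.
Step 6 — Complex power: S = V·I* = 9.143e-07 - j0.001298 VA.
Step 7 — Real power: P = Re(S) = 9.143e-07 W.
Step 8 — Reactive power: Q = Im(S) = -0.001298 VAR.
Step 9 — Apparent power: |S| = 0.001298 VA.
Step 10 — Power factor: PF = P/|S| = 0.0007046 (leading).

(a) P = 9.143e-07 W  (b) Q = -0.001298 VAR  (c) S = 0.001298 VA  (d) PF = 0.0007046 (leading)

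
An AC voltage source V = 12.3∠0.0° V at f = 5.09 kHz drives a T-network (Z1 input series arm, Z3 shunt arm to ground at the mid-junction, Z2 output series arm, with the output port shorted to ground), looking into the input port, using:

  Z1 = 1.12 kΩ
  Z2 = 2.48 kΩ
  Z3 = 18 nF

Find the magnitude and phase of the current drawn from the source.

Step 1 — Angular frequency: ω = 2π·f = 2π·5090 = 3.198e+04 rad/s.
Step 2 — Component impedances:
  Z1: Z = R = 1120 Ω
  Z2: Z = R = 2480 Ω
  Z3: Z = 1/(jωC) = -j/(ω·C) = 0 - j1737 Ω
Step 3 — With the output port shorted to ground, the output series arm Z2 runs from the junction to ground; the shunt arm Z3 also runs from the junction to ground. They appear in parallel: Z3 || Z2 = 816.3 - j1165 Ω.
Step 4 — Series with input arm Z1: Z_in = Z1 + (Z3 || Z2) = 1936 - j1165 Ω = 2260∠-31.0° Ω.
Step 5 — Source phasor: V = 12.3∠0.0° V = 12.3 V.
Step 6 — Ohm's law: I = V / Z_total = (12.3) / (1936 - j1165) = 0.004663 + j0.002807 A.
Step 7 — Convert to polar: |I| = 0.005443 A, ∠I = 31.0°.

I = 0.005443∠31.0° A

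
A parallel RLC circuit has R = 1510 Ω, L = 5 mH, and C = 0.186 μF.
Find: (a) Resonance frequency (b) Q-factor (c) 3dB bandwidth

Step 1 — Resonance: ω₀ = 1/√(LC) = 1/√(0.005·1.86e-07) = 3.279e+04 rad/s.
Step 2 — f₀ = ω₀/(2π) = 5219 Hz.
Step 3 — Parallel Q: Q = R/(ω₀L) = 1510/(3.279e+04·0.005) = 9.21.
Step 4 — Bandwidth: Δω = ω₀/Q = 3560 rad/s; BW = Δω/(2π) = 566.7 Hz.

(a) f₀ = 5219 Hz  (b) Q = 9.21  (c) BW = 566.7 Hz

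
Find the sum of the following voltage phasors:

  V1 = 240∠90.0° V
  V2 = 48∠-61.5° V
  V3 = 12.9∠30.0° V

Step 1 — Convert each phasor to rectangular form:
  V1 = 240·(cos(90.0°) + j·sin(90.0°)) = 0 + j240 V
  V2 = 48·(cos(-61.5°) + j·sin(-61.5°)) = 22.9 - j42.18 V
  V3 = 12.9·(cos(30.0°) + j·sin(30.0°)) = 11.17 + j6.45 V
Step 2 — Sum components: V_total = 34.08 + j204.3 V.
Step 3 — Convert to polar: |V_total| = 207.1 V, ∠V_total = 80.5°.

V_total = 207.1∠80.5° V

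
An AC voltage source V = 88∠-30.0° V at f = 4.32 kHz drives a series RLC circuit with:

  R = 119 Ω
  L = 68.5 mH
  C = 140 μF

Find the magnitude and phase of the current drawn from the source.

Step 1 — Angular frequency: ω = 2π·f = 2π·4320 = 2.714e+04 rad/s.
Step 2 — Component impedances:
  R: Z = R = 119 Ω
  L: Z = jωL = j·2.714e+04·0.0685 = 0 + j1859 Ω
  C: Z = 1/(jωC) = -j/(ω·C) = 0 - j0.2632 Ω
Step 3 — Series combination: Z_total = R + L + C = 119 + j1859 Ω = 1863∠86.3° Ω.
Step 4 — Source phasor: V = 88∠-30.0° V = 76.21 - j44 V.
Step 5 — Ohm's law: I = V / Z_total = (76.21 - j44) / (119 + j1859) = -0.02096 - j0.04234 A.
Step 6 — Convert to polar: |I| = 0.04724 A, ∠I = -116.3°.

I = 0.04724∠-116.3° A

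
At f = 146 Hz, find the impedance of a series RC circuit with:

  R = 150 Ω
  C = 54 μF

Step 1 — Angular frequency: ω = 2π·f = 2π·146 = 917.3 rad/s.
Step 2 — Component impedances:
  R: Z = R = 150 Ω
  C: Z = 1/(jωC) = -j/(ω·C) = 0 - j20.19 Ω
Step 3 — Series combination: Z_total = R + C = 150 - j20.19 Ω = 151.4∠-7.7° Ω.

Z = 150 - j20.19 Ω = 151.4∠-7.7° Ω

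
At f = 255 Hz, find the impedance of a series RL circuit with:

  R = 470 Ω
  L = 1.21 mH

Step 1 — Angular frequency: ω = 2π·f = 2π·255 = 1602 rad/s.
Step 2 — Component impedances:
  R: Z = R = 470 Ω
  L: Z = jωL = j·1602·0.00121 = 0 + j1.939 Ω
Step 3 — Series combination: Z_total = R + L = 470 + j1.939 Ω = 470∠0.2° Ω.

Z = 470 + j1.939 Ω = 470∠0.2° Ω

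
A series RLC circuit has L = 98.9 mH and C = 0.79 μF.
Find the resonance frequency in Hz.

Step 1 — Resonance condition Im(Z)=0 gives ω₀ = 1/√(LC).
Step 2 — ω₀ = 1/√(0.0989·7.9e-07) = 3578 rad/s.
Step 3 — f₀ = ω₀/(2π) = 569.4 Hz.

f₀ = 569.4 Hz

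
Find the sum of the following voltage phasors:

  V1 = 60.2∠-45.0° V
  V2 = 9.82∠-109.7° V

Step 1 — Convert each phasor to rectangular form:
  V1 = 60.2·(cos(-45.0°) + j·sin(-45.0°)) = 42.57 - j42.57 V
  V2 = 9.82·(cos(-109.7°) + j·sin(-109.7°)) = -3.31 - j9.245 V
Step 2 — Sum components: V_total = 39.26 - j51.81 V.
Step 3 — Convert to polar: |V_total| = 65.01 V, ∠V_total = -52.8°.

V_total = 65.01∠-52.8° V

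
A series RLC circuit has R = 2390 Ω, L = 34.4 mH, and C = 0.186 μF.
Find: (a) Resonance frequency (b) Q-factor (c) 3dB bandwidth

Step 1 — Resonance condition Im(Z)=0 gives ω₀ = 1/√(LC).
Step 2 — ω₀ = 1/√(0.0344·1.86e-07) = 1.25e+04 rad/s.
Step 3 — f₀ = ω₀/(2π) = 1990 Hz.
Step 4 — Series Q: Q = ω₀L/R = 1.25e+04·0.0344/2390 = 0.1799.
Step 5 — 3dB bandwidth: Δω = ω₀/Q = 6.948e+04 rad/s; BW = Δω/(2π) = 1.106e+04 Hz.

(a) f₀ = 1990 Hz  (b) Q = 0.1799  (c) BW = 1.106e+04 Hz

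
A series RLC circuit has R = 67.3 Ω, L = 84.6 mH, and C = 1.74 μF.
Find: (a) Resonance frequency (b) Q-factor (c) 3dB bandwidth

Step 1 — Resonance: ω₀ = 1/√(LC) = 1/√(0.0846·1.74e-06) = 2606 rad/s.
Step 2 — f₀ = ω₀/(2π) = 414.8 Hz.
Step 3 — Series Q: Q = ω₀L/R = 2606·0.0846/67.3 = 3.276.
Step 4 — Bandwidth: Δω = ω₀/Q = 795.5 rad/s; BW = Δω/(2π) = 126.6 Hz.

(a) f₀ = 414.8 Hz  (b) Q = 3.276  (c) BW = 126.6 Hz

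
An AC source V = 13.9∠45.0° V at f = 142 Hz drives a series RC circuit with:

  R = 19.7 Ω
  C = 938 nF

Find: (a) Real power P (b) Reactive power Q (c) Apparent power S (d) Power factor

Step 1 — Angular frequency: ω = 2π·f = 2π·142 = 892.2 rad/s.
Step 2 — Component impedances:
  R: Z = R = 19.7 Ω
  C: Z = 1/(jωC) = -j/(ω·C) = 0 - j1195 Ω
Step 3 — Series combination: Z_total = R + C = 19.7 - j1195 Ω = 1195∠-89.1° Ω.
Step 4 — Source phasor: V = 13.9∠45.0° V = 9.829 + j9.829 V.
Step 5 — Current: I = V / Z = -0.008088 + j0.008359 A = 0.01163∠134.1° A.
Step 6 — Complex power: S = V·I* = 0.002665 - j0.1617 VA.
Step 7 — Real power: P = Re(S) = 0.002665 W.
Step 8 — Reactive power: Q = Im(S) = -0.1617 VAR.
Step 9 — Apparent power: |S| = 0.1617 VA.
Step 10 — Power factor: PF = P/|S| = 0.01648 (leading).

(a) P = 0.002665 W  (b) Q = -0.1617 VAR  (c) S = 0.1617 VA  (d) PF = 0.01648 (leading)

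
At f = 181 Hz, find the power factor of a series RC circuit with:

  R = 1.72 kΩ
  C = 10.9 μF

Step 1 — Angular frequency: ω = 2π·f = 2π·181 = 1137 rad/s.
Step 2 — Component impedances:
  R: Z = R = 1720 Ω
  C: Z = 1/(jωC) = -j/(ω·C) = 0 - j80.67 Ω
Step 3 — Series combination: Z_total = R + C = 1720 - j80.67 Ω = 1722∠-2.7° Ω.
Step 4 — Power factor: PF = cos(φ) = Re(Z)/|Z| = 1720/1721.9 = 0.9989.
Step 5 — Type: Im(Z) = -80.67 ⇒ leading (phase φ = -2.7°).

PF = 0.9989 (leading, φ = -2.7°)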